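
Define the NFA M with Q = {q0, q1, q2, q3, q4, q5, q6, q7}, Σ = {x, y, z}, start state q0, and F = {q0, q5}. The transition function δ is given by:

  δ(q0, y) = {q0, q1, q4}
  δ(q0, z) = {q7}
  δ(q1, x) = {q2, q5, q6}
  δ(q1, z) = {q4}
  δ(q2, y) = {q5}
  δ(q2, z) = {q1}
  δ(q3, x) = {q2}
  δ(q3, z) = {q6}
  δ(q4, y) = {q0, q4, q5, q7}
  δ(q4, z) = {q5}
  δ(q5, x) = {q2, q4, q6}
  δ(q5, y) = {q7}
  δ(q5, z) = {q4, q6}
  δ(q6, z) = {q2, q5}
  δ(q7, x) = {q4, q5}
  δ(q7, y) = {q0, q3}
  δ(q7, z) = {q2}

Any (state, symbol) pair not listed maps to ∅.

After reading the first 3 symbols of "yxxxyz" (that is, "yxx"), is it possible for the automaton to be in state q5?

Start in {q0}.
Read 'y': q0→{q0, q1, q4}; now {q0, q1, q4}.
Read 'x': q0→∅, q1→{q2, q5, q6}, q4→∅; now {q2, q5, q6}.
Read 'x': q2→∅, q5→{q2, q4, q6}, q6→∅; now {q2, q4, q6}.
State q5 is not in {q2, q4, q6}.

No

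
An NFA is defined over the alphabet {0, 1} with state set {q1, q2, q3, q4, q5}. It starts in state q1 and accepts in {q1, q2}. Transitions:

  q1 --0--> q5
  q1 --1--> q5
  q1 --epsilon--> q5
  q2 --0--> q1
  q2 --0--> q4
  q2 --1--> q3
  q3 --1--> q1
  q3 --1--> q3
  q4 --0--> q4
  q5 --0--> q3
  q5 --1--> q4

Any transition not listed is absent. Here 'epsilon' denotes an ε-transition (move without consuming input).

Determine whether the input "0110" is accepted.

No

Start: ε-closure({q1}) = {q1, q5}.
Read '0': q1→{q5}, q5→{q3}; now {q3, q5}.
Read '1': q3→{q1, q3}, q5→{q4}; union {q1, q3, q4}; ε-closure = {q1, q3, q4, q5}.
Read '1': q1→{q5}, q3→{q1, q3}, q4→∅, q5→{q4}; now {q1, q3, q4, q5}.
Read '0': q1→{q5}, q3→∅, q4→{q4}, q5→{q3}; now {q3, q4, q5}.
The final set {q3, q4, q5} contains no accepting state.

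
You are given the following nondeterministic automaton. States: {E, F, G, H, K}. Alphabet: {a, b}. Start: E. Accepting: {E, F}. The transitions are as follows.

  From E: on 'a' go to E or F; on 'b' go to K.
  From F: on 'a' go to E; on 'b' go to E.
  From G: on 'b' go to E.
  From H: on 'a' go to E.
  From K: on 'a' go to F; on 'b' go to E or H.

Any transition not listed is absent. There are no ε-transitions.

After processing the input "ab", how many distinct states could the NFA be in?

2

Start in {E}.
Read 'a': {E} → {E, F}.
Read 'b': {E, F} → {E, K}.
That set has 2 states.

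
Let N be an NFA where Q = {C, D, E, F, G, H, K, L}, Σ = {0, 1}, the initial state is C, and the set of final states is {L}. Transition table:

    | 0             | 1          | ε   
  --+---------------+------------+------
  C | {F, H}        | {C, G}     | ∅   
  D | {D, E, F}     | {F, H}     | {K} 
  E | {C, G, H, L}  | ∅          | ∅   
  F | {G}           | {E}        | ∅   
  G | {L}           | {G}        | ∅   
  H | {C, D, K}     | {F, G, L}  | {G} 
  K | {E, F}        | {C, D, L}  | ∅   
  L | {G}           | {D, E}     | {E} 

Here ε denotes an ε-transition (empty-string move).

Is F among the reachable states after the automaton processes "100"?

No

Start in {C}.
Read '1': C→{C, G}; now {C, G}.
Read '0': C→{F, H}, G→{L}; union {F, H, L}; ε-closure = {E, F, G, H, L}.
Read '0': E→{C, G, H, L}, F→{G}, G→{L}, H→{C, D, K}, L→{G}; union {C, D, G, H, K, L}; ε-closure = {C, D, E, G, H, K, L}.
State F is not in {C, D, E, G, H, K, L}.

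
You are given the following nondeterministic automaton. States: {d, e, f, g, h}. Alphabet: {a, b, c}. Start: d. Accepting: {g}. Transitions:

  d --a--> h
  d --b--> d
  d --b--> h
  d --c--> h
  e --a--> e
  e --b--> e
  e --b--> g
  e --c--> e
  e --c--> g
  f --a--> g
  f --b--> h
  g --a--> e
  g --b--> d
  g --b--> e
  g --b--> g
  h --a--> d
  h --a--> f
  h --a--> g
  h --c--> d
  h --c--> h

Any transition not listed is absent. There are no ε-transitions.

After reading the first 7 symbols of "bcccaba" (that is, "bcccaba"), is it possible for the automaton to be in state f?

Yes

Start in {d}.
Read 'b': d→{d, h}; now {d, h}.
Read 'c': d→{h}, h→{d, h}; now {d, h}.
Read 'c': d→{h}, h→{d, h}; now {d, h}.
Read 'c': d→{h}, h→{d, h}; now {d, h}.
Read 'a': d→{h}, h→{d, f, g}; now {d, f, g, h}.
Read 'b': d→{d, h}, f→{h}, g→{d, e, g}, h→∅; now {d, e, g, h}.
Read 'a': d→{h}, e→{e}, g→{e}, h→{d, f, g}; now {d, e, f, g, h}.
State f is in {d, e, f, g, h}.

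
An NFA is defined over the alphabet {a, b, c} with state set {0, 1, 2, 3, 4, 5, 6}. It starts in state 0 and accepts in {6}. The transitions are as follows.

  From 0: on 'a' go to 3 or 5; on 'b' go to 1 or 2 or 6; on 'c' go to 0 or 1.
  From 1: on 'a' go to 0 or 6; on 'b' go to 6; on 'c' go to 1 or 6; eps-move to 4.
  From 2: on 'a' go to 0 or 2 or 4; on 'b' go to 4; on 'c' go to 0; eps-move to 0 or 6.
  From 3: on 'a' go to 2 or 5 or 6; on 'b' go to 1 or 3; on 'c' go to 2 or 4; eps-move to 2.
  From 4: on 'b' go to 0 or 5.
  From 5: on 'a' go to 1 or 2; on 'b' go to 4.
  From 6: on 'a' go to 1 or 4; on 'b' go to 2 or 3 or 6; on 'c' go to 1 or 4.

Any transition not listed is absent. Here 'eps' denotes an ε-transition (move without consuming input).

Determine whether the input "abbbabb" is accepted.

Start in {0}.
Read 'a': {0} → {0, 2, 3, 5, 6}.
Read 'b': {0, 2, 3, 5, 6} → {0, 1, 2, 3, 4, 6}.
Read 'b': {0, 1, 2, 3, 4, 6} → {0, 1, 2, 3, 4, 5, 6}.
Read 'b': {0, 1, 2, 3, 4, 5, 6} → {0, 1, 2, 3, 4, 5, 6}.
Read 'a': {0, 1, 2, 3, 4, 5, 6} → {0, 1, 2, 3, 4, 5, 6}.
Read 'b': {0, 1, 2, 3, 4, 5, 6} → {0, 1, 2, 3, 4, 5, 6}.
Read 'b': {0, 1, 2, 3, 4, 5, 6} → {0, 1, 2, 3, 4, 5, 6}.
The final set {0, 1, 2, 3, 4, 5, 6} contains the accepting state 6.

Yes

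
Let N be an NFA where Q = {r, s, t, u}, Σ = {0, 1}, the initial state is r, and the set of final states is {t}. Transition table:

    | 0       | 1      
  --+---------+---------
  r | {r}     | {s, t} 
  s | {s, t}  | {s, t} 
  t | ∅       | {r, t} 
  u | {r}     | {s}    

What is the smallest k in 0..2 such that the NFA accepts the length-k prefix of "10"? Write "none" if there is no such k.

1

Start in {r}.
Read '1': {r} → {s, t}.
None of the earlier sets intersect F, but {s, t} does.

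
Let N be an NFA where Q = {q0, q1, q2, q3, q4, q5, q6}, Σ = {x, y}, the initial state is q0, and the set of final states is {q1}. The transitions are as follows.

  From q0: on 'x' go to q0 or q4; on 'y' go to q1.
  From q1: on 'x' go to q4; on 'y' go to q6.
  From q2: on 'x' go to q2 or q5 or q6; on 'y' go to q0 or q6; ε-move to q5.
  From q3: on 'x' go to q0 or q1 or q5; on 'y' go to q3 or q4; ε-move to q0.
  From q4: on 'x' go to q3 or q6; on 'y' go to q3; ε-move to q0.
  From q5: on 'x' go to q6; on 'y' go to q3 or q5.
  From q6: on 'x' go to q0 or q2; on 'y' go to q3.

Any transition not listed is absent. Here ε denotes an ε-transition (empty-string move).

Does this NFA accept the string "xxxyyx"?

Yes

Start in {q0}.
Read 'x': q0→{q0, q4}; now {q0, q4}.
Read 'x': q0→{q0, q4}, q4→{q3, q6}; now {q0, q3, q4, q6}.
Read 'x': q0→{q0, q4}, q3→{q0, q1, q5}, q4→{q3, q6}, q6→{q0, q2}; now {q0, q1, q2, q3, q4, q5, q6}.
Read 'y': q0→{q1}, q1→{q6}, q2→{q0, q6}, q3→{q3, q4}, q4→{q3}, q5→{q3, q5}, q6→{q3}; now {q0, q1, q3, q4, q5, q6}.
Read 'y': q0→{q1}, q1→{q6}, q3→{q3, q4}, q4→{q3}, q5→{q3, q5}, q6→{q3}; union {q1, q3, q4, q5, q6}; ε-closure = {q0, q1, q3, q4, q5, q6}.
Read 'x': q0→{q0, q4}, q1→{q4}, q3→{q0, q1, q5}, q4→{q3, q6}, q5→{q6}, q6→{q0, q2}; now {q0, q1, q2, q3, q4, q5, q6}.
The final set {q0, q1, q2, q3, q4, q5, q6} contains the accepting state q1.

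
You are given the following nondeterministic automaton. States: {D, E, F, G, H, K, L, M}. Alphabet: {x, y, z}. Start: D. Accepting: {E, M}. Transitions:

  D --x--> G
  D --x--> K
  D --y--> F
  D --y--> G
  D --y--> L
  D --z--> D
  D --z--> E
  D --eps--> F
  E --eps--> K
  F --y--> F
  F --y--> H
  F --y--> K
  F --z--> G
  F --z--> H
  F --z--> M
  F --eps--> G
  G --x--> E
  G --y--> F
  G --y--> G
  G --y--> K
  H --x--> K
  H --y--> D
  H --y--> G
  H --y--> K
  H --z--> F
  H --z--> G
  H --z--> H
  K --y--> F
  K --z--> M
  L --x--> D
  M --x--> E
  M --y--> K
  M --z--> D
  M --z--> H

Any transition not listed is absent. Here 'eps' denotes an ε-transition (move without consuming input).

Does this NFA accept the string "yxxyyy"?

No

Start: ε-closure({D}) = {D, F, G}.
Read 'y': D→{F, G, L}, F→{F, H, K}, G→{F, G, K}; now {F, G, H, K, L}.
Read 'x': F→∅, G→{E}, H→{K}, K→∅, L→{D}; union {D, E, K}; ε-closure = {D, E, F, G, K}.
Read 'x': D→{G, K}, E→∅, F→∅, G→{E}, K→∅; now {E, G, K}.
Read 'y': E→∅, G→{F, G, K}, K→{F}; now {F, G, K}.
Read 'y': F→{F, H, K}, G→{F, G, K}, K→{F}; now {F, G, H, K}.
Read 'y': F→{F, H, K}, G→{F, G, K}, H→{D, G, K}, K→{F}; now {D, F, G, H, K}.
The final set {D, F, G, H, K} contains no accepting state.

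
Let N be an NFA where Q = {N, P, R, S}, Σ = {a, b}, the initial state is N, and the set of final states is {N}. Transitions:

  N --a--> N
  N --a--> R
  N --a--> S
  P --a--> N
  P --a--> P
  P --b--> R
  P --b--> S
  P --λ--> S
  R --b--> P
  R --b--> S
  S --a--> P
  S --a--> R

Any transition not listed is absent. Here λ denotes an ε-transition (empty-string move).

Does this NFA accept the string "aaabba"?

Yes

Start in {N}.
Read 'a': N→{N, R, S}; now {N, R, S}.
Read 'a': N→{N, R, S}, R→∅, S→{P, R}; now {N, P, R, S}.
Read 'a': N→{N, R, S}, P→{N, P}, R→∅, S→{P, R}; now {N, P, R, S}.
Read 'b': N→∅, P→{R, S}, R→{P, S}, S→∅; now {P, R, S}.
Read 'b': P→{R, S}, R→{P, S}, S→∅; now {P, R, S}.
Read 'a': P→{N, P}, R→∅, S→{P, R}; union {N, P, R}; ε-closure = {N, P, R, S}.
The final set {N, P, R, S} contains the accepting state N.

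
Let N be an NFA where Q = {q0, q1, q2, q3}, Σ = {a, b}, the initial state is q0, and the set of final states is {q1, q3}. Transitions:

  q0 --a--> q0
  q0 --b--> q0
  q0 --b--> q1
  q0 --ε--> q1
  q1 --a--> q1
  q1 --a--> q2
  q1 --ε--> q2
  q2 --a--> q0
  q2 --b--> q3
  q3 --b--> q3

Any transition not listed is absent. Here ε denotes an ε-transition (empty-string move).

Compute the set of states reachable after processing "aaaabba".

{q0, q1, q2}

Start: ε-closure({q0}) = {q0, q1, q2}.
Read 'a': q0→{q0}, q1→{q1, q2}, q2→{q0}; now {q0, q1, q2}.
Read 'a': q0→{q0}, q1→{q1, q2}, q2→{q0}; now {q0, q1, q2}.
Read 'a': q0→{q0}, q1→{q1, q2}, q2→{q0}; now {q0, q1, q2}.
Read 'a': q0→{q0}, q1→{q1, q2}, q2→{q0}; now {q0, q1, q2}.
Read 'b': q0→{q0, q1}, q1→∅, q2→{q3}; union {q0, q1, q3}; ε-closure = {q0, q1, q2, q3}.
Read 'b': q0→{q0, q1}, q1→∅, q2→{q3}, q3→{q3}; union {q0, q1, q3}; ε-closure = {q0, q1, q2, q3}.
Read 'a': q0→{q0}, q1→{q1, q2}, q2→{q0}, q3→∅; now {q0, q1, q2}.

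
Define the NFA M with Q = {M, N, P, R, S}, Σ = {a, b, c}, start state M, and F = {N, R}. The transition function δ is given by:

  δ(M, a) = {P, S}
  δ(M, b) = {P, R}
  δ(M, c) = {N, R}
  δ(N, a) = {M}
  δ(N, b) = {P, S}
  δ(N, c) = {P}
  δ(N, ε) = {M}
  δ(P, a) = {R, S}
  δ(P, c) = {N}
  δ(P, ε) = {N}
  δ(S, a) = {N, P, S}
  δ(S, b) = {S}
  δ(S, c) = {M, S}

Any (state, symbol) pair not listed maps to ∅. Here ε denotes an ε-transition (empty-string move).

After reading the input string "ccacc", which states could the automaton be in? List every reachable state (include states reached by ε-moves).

{M, N, P, R, S}

Start in {M}.
Read 'c': M→{N, R}; union {N, R}; ε-closure = {M, N, R}.
Read 'c': M→{N, R}, N→{P}, R→∅; union {N, P, R}; ε-closure = {M, N, P, R}.
Read 'a': M→{P, S}, N→{M}, P→{R, S}, R→∅; union {M, P, R, S}; ε-closure = {M, N, P, R, S}.
Read 'c': M→{N, R}, N→{P}, P→{N}, R→∅, S→{M, S}; now {M, N, P, R, S}.
Read 'c': M→{N, R}, N→{P}, P→{N}, R→∅, S→{M, S}; now {M, N, P, R, S}.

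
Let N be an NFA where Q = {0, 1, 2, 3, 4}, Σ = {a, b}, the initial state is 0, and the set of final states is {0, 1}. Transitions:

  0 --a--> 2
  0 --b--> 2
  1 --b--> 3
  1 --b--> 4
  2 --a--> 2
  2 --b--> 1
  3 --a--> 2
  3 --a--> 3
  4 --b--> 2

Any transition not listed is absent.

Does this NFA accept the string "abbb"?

No

Start in {0}.
Read 'a': 0→{2}; now {2}.
Read 'b': 2→{1}; now {1}.
Read 'b': 1→{3, 4}; now {3, 4}.
Read 'b': 3→∅, 4→{2}; now {2}.
The final set {2} contains no accepting state.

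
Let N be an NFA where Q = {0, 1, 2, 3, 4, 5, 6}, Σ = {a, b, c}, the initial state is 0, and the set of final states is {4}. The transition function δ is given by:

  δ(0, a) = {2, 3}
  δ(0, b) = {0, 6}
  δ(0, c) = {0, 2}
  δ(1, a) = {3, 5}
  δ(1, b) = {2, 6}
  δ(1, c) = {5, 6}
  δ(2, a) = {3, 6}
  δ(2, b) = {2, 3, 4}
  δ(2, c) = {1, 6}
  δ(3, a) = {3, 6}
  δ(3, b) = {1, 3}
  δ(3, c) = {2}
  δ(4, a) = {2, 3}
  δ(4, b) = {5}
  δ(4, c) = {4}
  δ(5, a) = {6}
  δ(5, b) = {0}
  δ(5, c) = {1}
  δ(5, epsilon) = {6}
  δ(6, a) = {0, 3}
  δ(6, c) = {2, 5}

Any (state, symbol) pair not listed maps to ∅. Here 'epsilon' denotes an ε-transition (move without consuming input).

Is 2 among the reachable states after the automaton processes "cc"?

Yes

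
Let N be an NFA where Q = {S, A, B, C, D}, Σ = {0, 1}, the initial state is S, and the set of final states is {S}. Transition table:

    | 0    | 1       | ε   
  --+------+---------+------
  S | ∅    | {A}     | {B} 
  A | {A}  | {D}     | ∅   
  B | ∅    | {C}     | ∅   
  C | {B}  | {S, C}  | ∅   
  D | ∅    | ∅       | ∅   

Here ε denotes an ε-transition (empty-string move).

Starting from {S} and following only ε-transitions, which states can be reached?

Begin with {S}.
ε-move S → B; add B.

{S, B}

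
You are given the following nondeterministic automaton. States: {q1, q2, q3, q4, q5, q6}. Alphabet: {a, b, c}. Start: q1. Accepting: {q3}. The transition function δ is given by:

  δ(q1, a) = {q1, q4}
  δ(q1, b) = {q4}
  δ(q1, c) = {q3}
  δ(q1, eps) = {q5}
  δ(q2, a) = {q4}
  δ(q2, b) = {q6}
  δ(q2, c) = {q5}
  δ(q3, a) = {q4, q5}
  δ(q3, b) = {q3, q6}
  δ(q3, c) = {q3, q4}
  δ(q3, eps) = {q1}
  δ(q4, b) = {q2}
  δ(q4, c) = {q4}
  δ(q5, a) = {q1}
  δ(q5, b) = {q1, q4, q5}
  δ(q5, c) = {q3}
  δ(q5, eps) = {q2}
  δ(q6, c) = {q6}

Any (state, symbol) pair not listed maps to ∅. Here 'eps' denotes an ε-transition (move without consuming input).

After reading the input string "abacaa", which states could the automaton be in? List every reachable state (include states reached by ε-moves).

{q1, q2, q4, q5}

Start: ε-closure({q1}) = {q1, q2, q5}.
Read 'a': q1→{q1, q4}, q2→{q4}, q5→{q1}; union {q1, q4}; ε-closure = {q1, q2, q4, q5}.
Read 'b': q1→{q4}, q2→{q6}, q4→{q2}, q5→{q1, q4, q5}; now {q1, q2, q4, q5, q6}.
Read 'a': q1→{q1, q4}, q2→{q4}, q4→∅, q5→{q1}, q6→∅; union {q1, q4}; ε-closure = {q1, q2, q4, q5}.
Read 'c': q1→{q3}, q2→{q5}, q4→{q4}, q5→{q3}; union {q3, q4, q5}; ε-closure = {q1, q2, q3, q4, q5}.
Read 'a': q1→{q1, q4}, q2→{q4}, q3→{q4, q5}, q4→∅, q5→{q1}; union {q1, q4, q5}; ε-closure = {q1, q2, q4, q5}.
Read 'a': q1→{q1, q4}, q2→{q4}, q4→∅, q5→{q1}; union {q1, q4}; ε-closure = {q1, q2, q4, q5}.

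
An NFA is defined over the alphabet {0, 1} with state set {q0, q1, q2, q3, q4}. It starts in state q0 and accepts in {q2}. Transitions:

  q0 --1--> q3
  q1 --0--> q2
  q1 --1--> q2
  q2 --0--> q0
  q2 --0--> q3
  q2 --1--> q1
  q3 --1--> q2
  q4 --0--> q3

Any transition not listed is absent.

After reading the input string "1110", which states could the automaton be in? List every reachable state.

Start in {q0}.
Read '1': {q0} → {q3}.
Read '1': {q3} → {q2}.
Read '1': {q2} → {q1}.
Read '0': {q1} → {q2}.

{q2}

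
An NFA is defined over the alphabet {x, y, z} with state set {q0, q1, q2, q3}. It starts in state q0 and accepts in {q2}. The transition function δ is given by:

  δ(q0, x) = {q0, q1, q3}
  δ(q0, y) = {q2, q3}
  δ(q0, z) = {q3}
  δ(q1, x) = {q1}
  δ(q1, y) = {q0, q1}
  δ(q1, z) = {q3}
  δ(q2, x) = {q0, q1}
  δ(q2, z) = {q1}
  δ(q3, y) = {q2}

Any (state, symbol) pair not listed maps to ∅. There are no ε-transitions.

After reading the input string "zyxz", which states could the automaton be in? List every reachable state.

{q3}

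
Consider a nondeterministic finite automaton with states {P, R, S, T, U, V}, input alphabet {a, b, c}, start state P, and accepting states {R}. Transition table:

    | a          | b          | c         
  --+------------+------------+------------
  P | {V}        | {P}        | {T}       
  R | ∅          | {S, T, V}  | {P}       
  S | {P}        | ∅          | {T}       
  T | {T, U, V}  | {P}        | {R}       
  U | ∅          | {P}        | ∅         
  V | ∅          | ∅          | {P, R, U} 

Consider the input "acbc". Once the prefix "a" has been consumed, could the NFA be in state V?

Start in {P}.
Read 'a': {P} → {V}.
State V is in {V}.

Yes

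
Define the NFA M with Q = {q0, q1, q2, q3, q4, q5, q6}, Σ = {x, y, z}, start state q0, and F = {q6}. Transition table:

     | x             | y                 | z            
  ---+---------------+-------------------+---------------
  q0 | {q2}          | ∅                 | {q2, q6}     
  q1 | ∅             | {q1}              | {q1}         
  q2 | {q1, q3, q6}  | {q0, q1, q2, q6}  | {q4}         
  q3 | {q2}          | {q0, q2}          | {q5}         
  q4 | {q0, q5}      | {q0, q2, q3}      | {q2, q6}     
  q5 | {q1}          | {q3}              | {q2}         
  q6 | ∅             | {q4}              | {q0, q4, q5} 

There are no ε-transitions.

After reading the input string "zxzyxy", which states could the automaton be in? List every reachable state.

Start in {q0}.
Read 'z': q0→{q2, q6}; now {q2, q6}.
Read 'x': q2→{q1, q3, q6}, q6→∅; now {q1, q3, q6}.
Read 'z': q1→{q1}, q3→{q5}, q6→{q0, q4, q5}; now {q0, q1, q4, q5}.
Read 'y': q0→∅, q1→{q1}, q4→{q0, q2, q3}, q5→{q3}; now {q0, q1, q2, q3}.
Read 'x': q0→{q2}, q1→∅, q2→{q1, q3, q6}, q3→{q2}; now {q1, q2, q3, q6}.
Read 'y': q1→{q1}, q2→{q0, q1, q2, q6}, q3→{q0, q2}, q6→{q4}; now {q0, q1, q2, q4, q6}.

{q0, q1, q2, q4, q6}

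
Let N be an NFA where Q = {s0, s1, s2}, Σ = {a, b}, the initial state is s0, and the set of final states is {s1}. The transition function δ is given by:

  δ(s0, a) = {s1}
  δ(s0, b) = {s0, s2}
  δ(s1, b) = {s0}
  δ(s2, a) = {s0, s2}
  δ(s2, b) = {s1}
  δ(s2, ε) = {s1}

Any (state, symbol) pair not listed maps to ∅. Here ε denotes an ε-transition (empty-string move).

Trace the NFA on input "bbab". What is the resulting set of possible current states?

Start in {s0}.
Read 'b': {s0} → {s0, s1, s2}.
Read 'b': {s0, s1, s2} → {s0, s1, s2}.
Read 'a': {s0, s1, s2} → {s0, s1, s2}.
Read 'b': {s0, s1, s2} → {s0, s1, s2}.

{s0, s1, s2}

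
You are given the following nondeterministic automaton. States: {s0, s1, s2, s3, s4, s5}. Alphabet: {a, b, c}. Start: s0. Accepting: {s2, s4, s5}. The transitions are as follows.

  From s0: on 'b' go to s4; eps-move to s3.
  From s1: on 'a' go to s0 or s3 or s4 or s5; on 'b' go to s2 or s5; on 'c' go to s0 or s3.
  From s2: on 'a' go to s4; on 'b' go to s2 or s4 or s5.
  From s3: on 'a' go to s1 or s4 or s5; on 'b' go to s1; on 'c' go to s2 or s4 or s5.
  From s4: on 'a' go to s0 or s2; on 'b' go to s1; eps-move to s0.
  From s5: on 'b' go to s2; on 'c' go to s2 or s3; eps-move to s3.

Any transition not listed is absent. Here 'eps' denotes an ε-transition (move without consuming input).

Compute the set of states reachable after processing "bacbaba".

Start: ε-closure({s0}) = {s0, s3}.
Read 'b': s0→{s4}, s3→{s1}; union {s1, s4}; ε-closure = {s0, s1, s3, s4}.
Read 'a': s0→∅, s1→{s0, s3, s4, s5}, s3→{s1, s4, s5}, s4→{s0, s2}; now {s0, s1, s2, s3, s4, s5}.
Read 'c': s0→∅, s1→{s0, s3}, s2→∅, s3→{s2, s4, s5}, s4→∅, s5→{s2, s3}; now {s0, s2, s3, s4, s5}.
Read 'b': s0→{s4}, s2→{s2, s4, s5}, s3→{s1}, s4→{s1}, s5→{s2}; union {s1, s2, s4, s5}; ε-closure = {s0, s1, s2, s3, s4, s5}.
Read 'a': s0→∅, s1→{s0, s3, s4, s5}, s2→{s4}, s3→{s1, s4, s5}, s4→{s0, s2}, s5→∅; now {s0, s1, s2, s3, s4, s5}.
Read 'b': s0→{s4}, s1→{s2, s5}, s2→{s2, s4, s5}, s3→{s1}, s4→{s1}, s5→{s2}; union {s1, s2, s4, s5}; ε-closure = {s0, s1, s2, s3, s4, s5}.
Read 'a': s0→∅, s1→{s0, s3, s4, s5}, s2→{s4}, s3→{s1, s4, s5}, s4→{s0, s2}, s5→∅; now {s0, s1, s2, s3, s4, s5}.

{s0, s1, s2, s3, s4, s5}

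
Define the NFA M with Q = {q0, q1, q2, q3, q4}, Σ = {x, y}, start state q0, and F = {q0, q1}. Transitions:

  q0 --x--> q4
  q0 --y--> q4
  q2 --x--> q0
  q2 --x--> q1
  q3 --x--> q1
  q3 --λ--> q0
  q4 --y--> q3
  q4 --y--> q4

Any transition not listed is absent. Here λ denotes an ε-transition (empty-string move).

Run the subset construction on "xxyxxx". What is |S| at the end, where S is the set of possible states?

0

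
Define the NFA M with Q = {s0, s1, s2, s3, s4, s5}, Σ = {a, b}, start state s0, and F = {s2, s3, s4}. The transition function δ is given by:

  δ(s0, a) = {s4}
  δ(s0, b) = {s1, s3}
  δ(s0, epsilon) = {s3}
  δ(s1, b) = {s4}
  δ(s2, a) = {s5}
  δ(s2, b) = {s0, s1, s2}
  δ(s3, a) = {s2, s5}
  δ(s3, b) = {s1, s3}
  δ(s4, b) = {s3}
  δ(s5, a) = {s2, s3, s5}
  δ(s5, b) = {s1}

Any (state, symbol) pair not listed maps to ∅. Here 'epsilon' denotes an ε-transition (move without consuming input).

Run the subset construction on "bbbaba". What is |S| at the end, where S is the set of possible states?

3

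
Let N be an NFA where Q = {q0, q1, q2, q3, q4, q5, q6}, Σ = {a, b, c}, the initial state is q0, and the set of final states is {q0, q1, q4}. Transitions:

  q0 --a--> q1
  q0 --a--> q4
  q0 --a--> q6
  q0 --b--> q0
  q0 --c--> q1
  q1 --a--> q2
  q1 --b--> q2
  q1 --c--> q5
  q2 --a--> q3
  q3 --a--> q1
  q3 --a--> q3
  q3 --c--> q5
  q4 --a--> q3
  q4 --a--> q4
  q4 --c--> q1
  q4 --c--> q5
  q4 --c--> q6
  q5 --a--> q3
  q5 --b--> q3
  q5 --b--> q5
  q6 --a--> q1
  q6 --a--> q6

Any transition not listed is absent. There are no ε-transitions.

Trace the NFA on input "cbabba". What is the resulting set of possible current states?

Start in {q0}.
Read 'c': q0→{q1}; now {q1}.
Read 'b': q1→{q2}; now {q2}.
Read 'a': q2→{q3}; now {q3}.
Read 'b': q3→∅; now ∅.
The set is empty and remains empty for the remaining 2 symbols.

∅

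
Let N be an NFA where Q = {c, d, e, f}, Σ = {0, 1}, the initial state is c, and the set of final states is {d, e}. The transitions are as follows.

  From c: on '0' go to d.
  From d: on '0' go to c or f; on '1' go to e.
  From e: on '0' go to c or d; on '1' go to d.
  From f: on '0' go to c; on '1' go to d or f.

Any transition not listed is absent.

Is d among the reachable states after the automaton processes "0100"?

Yes

Start in {c}.
Read '0': {c} → {d}.
Read '1': {d} → {e}.
Read '0': {e} → {c, d}.
Read '0': {c, d} → {c, d, f}.
State d is in {c, d, f}.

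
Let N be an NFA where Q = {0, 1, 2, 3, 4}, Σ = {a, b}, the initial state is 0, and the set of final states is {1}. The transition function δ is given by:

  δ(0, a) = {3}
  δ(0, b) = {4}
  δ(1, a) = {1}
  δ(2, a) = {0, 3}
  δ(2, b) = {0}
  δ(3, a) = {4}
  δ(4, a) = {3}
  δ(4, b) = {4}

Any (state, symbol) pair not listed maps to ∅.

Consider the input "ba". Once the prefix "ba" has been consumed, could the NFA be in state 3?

Start in {0}.
Read 'b': {0} → {4}.
Read 'a': {4} → {3}.
State 3 is in {3}.

Yes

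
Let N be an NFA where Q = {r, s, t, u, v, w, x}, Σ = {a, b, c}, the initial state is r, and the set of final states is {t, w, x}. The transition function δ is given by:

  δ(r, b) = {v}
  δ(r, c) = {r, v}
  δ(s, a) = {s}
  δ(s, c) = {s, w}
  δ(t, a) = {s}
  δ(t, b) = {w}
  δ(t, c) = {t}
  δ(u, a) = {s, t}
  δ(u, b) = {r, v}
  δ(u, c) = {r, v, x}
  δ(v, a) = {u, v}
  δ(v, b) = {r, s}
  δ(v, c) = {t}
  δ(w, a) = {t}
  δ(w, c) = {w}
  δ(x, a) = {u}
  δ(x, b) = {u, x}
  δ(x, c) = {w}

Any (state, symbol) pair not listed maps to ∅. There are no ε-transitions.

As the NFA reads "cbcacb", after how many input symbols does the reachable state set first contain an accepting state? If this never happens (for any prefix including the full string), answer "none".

3

Start in {r}.
Read 'c': r→{r, v}; now {r, v}.
Read 'b': r→{v}, v→{r, s}; now {r, s, v}.
Read 'c': r→{r, v}, s→{s, w}, v→{t}; now {r, s, t, v, w}.
None of the earlier sets intersect F, but {r, s, t, v, w} does.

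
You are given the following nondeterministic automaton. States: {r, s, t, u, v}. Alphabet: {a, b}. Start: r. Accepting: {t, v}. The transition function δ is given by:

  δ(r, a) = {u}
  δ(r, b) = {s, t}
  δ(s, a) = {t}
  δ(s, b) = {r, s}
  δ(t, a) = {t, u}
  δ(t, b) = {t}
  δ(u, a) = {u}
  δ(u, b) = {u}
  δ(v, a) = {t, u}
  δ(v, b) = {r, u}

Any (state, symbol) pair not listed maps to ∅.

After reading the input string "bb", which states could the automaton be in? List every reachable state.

Start in {r}.
Read 'b': r→{s, t}; now {s, t}.
Read 'b': s→{r, s}, t→{t}; now {r, s, t}.

{r, s, t}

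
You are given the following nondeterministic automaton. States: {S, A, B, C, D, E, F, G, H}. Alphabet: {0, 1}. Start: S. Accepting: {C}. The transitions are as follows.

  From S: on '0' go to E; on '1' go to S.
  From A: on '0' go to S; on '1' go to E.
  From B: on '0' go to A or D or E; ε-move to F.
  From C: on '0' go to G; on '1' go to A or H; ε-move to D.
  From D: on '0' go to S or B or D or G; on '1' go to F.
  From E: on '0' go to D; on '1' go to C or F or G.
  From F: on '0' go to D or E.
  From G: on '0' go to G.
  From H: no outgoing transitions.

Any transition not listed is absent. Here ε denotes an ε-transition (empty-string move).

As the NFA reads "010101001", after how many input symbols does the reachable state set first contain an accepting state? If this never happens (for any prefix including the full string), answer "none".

2

Start in {S}.
Read '0': {S} → {E}.
Read '1': {E} → {C, D, F, G}.
None of the earlier sets intersect F, but {C, D, F, G} does.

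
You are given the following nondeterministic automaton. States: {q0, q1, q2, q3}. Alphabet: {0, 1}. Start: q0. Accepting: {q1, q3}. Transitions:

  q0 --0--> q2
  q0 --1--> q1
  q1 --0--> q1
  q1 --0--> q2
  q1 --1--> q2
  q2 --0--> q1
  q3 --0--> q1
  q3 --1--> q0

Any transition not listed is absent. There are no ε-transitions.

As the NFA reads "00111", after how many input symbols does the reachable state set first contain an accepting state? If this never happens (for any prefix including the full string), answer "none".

2

Start in {q0}.
Read '0': {q0} → {q2}.
Read '0': {q2} → {q1}.
None of the earlier sets intersect F, but {q1} does.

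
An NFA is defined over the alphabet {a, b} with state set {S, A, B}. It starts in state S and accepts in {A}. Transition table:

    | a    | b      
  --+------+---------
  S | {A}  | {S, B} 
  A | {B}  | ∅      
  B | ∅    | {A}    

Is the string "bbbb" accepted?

Yes

Start in {S}.
Read 'b': S→{S, B}; now {S, B}.
Read 'b': S→{S, B}, B→{A}; now {S, A, B}.
Read 'b': S→{S, B}, A→∅, B→{A}; now {S, A, B}.
Read 'b': S→{S, B}, A→∅, B→{A}; now {S, A, B}.
The final set {S, A, B} contains the accepting state A.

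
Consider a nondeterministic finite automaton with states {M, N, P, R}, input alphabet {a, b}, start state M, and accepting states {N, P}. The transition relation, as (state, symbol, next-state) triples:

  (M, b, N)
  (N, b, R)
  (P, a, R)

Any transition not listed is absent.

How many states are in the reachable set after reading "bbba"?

Start in {M}.
Read 'b': {M} → {N}.
Read 'b': {N} → {R}.
Read 'b': {R} → ∅.
The set is empty and remains empty for the remaining 1 symbol.
That set has 0 states.

0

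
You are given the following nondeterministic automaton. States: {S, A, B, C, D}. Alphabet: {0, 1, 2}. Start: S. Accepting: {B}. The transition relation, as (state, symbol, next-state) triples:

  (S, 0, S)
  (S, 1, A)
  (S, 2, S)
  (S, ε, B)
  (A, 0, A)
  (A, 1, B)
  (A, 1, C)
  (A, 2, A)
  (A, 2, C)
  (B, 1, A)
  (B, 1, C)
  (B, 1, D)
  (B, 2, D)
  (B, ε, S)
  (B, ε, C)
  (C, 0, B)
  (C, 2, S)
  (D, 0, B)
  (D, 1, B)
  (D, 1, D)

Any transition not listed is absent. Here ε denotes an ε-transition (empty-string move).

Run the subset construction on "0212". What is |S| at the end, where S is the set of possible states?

5

Start: ε-closure({S}) = {S, B, C}.
Read '0': S→{S}, B→∅, C→{B}; union {S, B}; ε-closure = {S, B, C}.
Read '2': S→{S}, B→{D}, C→{S}; union {S, D}; ε-closure = {S, B, C, D}.
Read '1': S→{A}, B→{A, C, D}, C→∅, D→{B, D}; union {A, B, C, D}; ε-closure = {S, A, B, C, D}.
Read '2': S→{S}, A→{A, C}, B→{D}, C→{S}, D→∅; union {S, A, C, D}; ε-closure = {S, A, B, C, D}.
That set has 5 states.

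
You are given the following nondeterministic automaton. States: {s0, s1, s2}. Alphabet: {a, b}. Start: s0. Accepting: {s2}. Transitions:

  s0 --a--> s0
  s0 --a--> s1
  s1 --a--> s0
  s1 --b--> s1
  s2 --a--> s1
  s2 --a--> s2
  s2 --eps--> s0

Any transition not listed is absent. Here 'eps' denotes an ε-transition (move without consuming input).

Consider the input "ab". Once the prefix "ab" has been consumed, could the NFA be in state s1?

Start in {s0}.
Read 'a': {s0} → {s0, s1}.
Read 'b': {s0, s1} → {s1}.
State s1 is in {s1}.

Yes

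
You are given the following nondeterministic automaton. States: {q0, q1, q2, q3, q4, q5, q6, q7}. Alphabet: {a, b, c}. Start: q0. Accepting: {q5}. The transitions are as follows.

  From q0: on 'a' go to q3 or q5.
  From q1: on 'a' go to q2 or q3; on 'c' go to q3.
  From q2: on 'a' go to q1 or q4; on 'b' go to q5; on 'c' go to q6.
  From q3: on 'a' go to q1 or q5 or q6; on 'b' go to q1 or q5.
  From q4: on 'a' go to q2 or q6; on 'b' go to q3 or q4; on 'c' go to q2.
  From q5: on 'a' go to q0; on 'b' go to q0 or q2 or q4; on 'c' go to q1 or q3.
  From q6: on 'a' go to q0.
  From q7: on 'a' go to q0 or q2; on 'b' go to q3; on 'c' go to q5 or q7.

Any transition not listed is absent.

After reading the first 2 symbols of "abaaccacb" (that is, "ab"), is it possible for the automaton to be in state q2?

Start in {q0}.
Read 'a': q0→{q3, q5}; now {q3, q5}.
Read 'b': q3→{q1, q5}, q5→{q0, q2, q4}; now {q0, q1, q2, q4, q5}.
State q2 is in {q0, q1, q2, q4, q5}.

Yes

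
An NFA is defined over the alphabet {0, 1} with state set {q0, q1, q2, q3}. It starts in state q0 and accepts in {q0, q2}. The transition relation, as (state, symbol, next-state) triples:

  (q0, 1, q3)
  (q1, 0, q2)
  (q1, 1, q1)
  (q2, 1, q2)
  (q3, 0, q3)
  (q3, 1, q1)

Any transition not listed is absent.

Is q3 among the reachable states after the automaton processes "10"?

Yes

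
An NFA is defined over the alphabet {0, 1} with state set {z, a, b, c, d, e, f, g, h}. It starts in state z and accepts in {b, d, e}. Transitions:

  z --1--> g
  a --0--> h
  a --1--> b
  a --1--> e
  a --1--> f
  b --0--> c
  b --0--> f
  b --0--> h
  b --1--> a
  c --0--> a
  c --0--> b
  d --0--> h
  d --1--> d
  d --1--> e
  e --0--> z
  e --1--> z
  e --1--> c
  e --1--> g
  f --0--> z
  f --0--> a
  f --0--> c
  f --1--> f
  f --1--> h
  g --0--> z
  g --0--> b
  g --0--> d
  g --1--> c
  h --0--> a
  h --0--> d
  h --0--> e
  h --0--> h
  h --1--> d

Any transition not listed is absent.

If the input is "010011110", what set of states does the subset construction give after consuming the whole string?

∅

Start in {z}.
Read '0': {z} → ∅.
The set is empty and remains empty for the remaining 8 symbols.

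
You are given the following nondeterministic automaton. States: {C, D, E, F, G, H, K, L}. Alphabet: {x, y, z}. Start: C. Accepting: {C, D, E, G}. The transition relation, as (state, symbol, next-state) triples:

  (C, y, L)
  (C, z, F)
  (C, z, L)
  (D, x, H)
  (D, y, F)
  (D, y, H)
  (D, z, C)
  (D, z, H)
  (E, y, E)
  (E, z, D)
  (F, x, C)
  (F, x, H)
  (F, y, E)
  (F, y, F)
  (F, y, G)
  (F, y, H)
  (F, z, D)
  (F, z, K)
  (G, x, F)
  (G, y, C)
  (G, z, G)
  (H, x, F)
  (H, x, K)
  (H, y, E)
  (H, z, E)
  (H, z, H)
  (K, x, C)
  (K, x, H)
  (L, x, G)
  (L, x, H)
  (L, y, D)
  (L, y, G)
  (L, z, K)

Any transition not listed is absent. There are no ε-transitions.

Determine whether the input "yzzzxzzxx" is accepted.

No

Start in {C}.
Read 'y': {C} → {L}.
Read 'z': {L} → {K}.
Read 'z': {K} → ∅.
The set is empty and remains empty for the remaining 6 symbols.
The final set ∅ contains no accepting state.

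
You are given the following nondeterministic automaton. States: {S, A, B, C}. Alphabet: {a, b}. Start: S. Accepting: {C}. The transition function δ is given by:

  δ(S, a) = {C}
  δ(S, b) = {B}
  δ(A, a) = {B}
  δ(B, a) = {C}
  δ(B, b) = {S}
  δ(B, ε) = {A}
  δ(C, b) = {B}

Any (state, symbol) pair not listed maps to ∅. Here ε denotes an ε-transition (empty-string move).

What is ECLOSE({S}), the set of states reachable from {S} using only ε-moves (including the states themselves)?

{S}

Begin with {S}.
No ε-moves leave this set, so the closure equals the set itself.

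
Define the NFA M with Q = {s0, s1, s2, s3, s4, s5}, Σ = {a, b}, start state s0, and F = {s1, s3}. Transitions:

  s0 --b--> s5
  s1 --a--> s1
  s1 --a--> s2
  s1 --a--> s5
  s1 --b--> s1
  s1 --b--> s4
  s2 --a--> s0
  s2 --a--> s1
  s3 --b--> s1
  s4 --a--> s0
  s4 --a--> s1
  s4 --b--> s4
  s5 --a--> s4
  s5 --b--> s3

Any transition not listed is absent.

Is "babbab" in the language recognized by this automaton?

Start in {s0}.
Read 'b': s0→{s5}; now {s5}.
Read 'a': s5→{s4}; now {s4}.
Read 'b': s4→{s4}; now {s4}.
Read 'b': s4→{s4}; now {s4}.
Read 'a': s4→{s0, s1}; now {s0, s1}.
Read 'b': s0→{s5}, s1→{s1, s4}; now {s1, s4, s5}.
The final set {s1, s4, s5} contains the accepting state s1.

Yes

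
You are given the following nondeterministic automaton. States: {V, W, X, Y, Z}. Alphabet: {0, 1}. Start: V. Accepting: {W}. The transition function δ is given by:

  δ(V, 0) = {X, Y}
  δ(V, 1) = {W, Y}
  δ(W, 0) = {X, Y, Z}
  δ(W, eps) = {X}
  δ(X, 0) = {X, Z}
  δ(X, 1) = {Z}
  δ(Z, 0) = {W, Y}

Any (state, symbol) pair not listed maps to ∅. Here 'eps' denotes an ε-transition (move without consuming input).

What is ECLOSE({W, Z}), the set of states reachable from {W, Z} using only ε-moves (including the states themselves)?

{W, X, Z}

Begin with {W, Z}.
ε-move W → X; add X.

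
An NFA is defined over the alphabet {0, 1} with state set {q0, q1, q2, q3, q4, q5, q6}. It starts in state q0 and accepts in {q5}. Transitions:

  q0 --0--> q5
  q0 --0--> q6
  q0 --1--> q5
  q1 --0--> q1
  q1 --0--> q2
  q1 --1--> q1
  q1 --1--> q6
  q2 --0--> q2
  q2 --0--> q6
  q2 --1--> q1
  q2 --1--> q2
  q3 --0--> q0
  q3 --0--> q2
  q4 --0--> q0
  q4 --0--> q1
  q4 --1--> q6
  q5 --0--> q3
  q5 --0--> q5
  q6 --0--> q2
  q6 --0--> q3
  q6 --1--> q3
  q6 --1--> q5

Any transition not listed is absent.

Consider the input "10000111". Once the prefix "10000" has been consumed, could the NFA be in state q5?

Yes

Start in {q0}.
Read '1': q0→{q5}; now {q5}.
Read '0': q5→{q3, q5}; now {q3, q5}.
Read '0': q3→{q0, q2}, q5→{q3, q5}; now {q0, q2, q3, q5}.
Read '0': q0→{q5, q6}, q2→{q2, q6}, q3→{q0, q2}, q5→{q3, q5}; now {q0, q2, q3, q5, q6}.
Read '0': q0→{q5, q6}, q2→{q2, q6}, q3→{q0, q2}, q5→{q3, q5}, q6→{q2, q3}; now {q0, q2, q3, q5, q6}.
State q5 is in {q0, q2, q3, q5, q6}.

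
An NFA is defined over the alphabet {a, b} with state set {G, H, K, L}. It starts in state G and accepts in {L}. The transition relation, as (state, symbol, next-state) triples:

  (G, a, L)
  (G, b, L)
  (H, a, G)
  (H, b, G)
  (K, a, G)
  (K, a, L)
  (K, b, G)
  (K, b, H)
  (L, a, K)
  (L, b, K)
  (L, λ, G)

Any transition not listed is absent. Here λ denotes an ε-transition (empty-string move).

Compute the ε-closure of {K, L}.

{G, K, L}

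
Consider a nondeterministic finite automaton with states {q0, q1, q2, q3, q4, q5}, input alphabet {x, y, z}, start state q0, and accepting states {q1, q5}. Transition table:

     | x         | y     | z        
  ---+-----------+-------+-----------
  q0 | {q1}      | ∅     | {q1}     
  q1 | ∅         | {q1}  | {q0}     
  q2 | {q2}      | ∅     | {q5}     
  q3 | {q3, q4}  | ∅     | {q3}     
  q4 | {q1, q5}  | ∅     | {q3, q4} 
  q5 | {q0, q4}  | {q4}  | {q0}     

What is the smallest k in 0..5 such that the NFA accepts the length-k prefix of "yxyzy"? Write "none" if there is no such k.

Start in {q0}.
Read 'y': {q0} → ∅.
The set is empty and remains empty for the remaining 4 symbols.
No reachable set along the way intersects F.

none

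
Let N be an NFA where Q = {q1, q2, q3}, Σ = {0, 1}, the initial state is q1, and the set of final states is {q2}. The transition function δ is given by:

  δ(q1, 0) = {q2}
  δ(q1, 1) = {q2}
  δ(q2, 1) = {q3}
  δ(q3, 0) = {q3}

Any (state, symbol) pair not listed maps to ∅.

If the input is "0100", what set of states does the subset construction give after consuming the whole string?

{q3}

Start in {q1}.
Read '0': q1→{q2}; now {q2}.
Read '1': q2→{q3}; now {q3}.
Read '0': q3→{q3}; now {q3}.
Read '0': q3→{q3}; now {q3}.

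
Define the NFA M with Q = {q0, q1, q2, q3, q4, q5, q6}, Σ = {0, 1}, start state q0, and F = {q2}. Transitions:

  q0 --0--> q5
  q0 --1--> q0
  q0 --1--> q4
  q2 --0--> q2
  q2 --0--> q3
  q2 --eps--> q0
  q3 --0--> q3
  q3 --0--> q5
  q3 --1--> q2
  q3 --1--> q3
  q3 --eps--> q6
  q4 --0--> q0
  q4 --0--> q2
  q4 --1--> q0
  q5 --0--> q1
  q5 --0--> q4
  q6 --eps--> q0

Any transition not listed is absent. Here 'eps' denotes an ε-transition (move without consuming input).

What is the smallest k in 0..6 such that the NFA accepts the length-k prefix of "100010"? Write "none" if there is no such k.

2

Start in {q0}.
Read '1': {q0} → {q0, q4}.
Read '0': {q0, q4} → {q0, q2, q5}.
None of the earlier sets intersect F, but {q0, q2, q5} does.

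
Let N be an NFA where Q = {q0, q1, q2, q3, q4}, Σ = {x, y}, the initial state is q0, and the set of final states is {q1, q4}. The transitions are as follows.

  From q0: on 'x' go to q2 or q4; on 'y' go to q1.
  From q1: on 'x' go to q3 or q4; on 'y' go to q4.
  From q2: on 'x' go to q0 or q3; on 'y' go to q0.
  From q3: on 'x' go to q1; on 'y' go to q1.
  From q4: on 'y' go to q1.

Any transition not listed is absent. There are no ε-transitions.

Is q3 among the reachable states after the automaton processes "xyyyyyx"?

Yes

Start in {q0}.
Read 'x': q0→{q2, q4}; now {q2, q4}.
Read 'y': q2→{q0}, q4→{q1}; now {q0, q1}.
Read 'y': q0→{q1}, q1→{q4}; now {q1, q4}.
Read 'y': q1→{q4}, q4→{q1}; now {q1, q4}.
Read 'y': q1→{q4}, q4→{q1}; now {q1, q4}.
Read 'y': q1→{q4}, q4→{q1}; now {q1, q4}.
Read 'x': q1→{q3, q4}, q4→∅; now {q3, q4}.
State q3 is in {q3, q4}.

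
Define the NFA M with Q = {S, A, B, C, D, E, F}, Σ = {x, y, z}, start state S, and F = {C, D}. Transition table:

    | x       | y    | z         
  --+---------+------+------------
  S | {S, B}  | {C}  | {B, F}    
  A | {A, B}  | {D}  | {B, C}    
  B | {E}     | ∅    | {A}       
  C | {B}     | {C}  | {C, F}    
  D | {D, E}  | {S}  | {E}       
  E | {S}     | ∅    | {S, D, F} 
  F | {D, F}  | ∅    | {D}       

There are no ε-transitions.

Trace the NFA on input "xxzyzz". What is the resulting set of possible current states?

{S, A, C, D, F}

Start in {S}.
Read 'x': S→{S, B}; now {S, B}.
Read 'x': S→{S, B}, B→{E}; now {S, B, E}.
Read 'z': S→{B, F}, B→{A}, E→{S, D, F}; now {S, A, B, D, F}.
Read 'y': S→{C}, A→{D}, B→∅, D→{S}, F→∅; now {S, C, D}.
Read 'z': S→{B, F}, C→{C, F}, D→{E}; now {B, C, E, F}.
Read 'z': B→{A}, C→{C, F}, E→{S, D, F}, F→{D}; now {S, A, C, D, F}.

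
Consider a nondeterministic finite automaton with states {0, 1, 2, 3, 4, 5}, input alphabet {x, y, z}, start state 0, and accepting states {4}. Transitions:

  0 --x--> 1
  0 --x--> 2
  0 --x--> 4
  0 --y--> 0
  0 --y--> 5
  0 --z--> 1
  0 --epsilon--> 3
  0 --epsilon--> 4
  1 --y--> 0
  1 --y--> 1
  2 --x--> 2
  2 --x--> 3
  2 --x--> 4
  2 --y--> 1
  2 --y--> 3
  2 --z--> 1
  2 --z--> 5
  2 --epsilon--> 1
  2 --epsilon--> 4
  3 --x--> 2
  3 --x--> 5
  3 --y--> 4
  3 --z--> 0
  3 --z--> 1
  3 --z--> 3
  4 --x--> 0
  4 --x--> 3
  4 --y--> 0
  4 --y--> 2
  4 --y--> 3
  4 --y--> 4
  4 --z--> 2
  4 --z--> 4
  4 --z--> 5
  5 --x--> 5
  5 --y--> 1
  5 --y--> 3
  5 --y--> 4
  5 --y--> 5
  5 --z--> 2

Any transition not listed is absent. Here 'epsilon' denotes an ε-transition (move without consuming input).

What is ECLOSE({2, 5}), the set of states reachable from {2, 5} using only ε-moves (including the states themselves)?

{1, 2, 4, 5}

Begin with {2, 5}.
ε-move 2 → 1; add 1.
ε-move 2 → 4; add 4.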